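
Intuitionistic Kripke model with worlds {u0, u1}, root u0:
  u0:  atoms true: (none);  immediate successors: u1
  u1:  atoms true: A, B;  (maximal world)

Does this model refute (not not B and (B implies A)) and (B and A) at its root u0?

Yes

u0 does not force (not not B and (B implies A)) and (B and A) since u0 fails B and A.
So the root u0 does not force (not not B and (B implies A)) and (B and A); the model is a countermodel.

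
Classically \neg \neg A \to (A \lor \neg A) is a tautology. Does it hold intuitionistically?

This is a variant of double-negation elimination (deriving excluded middle from double negation), which is not intuitionistically valid.
A Kripke countermodel: worlds u, v; order generated by u \le v; atoms true at each world — u:{}; v:{A}.
u \nVdash \neg \neg A \to (A \lor \neg A): already at u itself, u \Vdash \neg \neg A but u \nVdash A \lor \neg A.
u \nVdash A \lor \neg A: neither disjunct is forced at u.
u lacks atom A, so u \nVdash A.
So the root u does not force the formula.

No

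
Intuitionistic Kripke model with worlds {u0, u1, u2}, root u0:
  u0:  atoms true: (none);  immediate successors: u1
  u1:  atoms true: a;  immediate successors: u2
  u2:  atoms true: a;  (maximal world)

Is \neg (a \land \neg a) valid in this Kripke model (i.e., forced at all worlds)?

Yes

u0 \Vdash \neg (a \land \neg a): no world accessible from u0 forces a \land \neg a.
Since the root u0 forces \neg (a \land \neg a) and forcing is persistent (monotone upward), every world forces it.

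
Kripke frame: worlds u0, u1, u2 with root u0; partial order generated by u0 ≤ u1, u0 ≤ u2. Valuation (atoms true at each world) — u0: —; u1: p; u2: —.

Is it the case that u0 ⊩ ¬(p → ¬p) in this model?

No

u0 ⊮ ¬(p → ¬p) since u2 is accessible from u0 and u2 ⊩ p → ¬p.
u2 ⊩ p → ¬p vacuously: no world accessible from u2 forces the antecedent p.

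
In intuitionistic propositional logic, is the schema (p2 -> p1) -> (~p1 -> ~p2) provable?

This is the forward direction of contraposition, which is intuitionistically derivable.
Assume p2 -> p1 and ~p1. If p2 held then p1 would follow, contradicting ~p1; so ~p2.

Yes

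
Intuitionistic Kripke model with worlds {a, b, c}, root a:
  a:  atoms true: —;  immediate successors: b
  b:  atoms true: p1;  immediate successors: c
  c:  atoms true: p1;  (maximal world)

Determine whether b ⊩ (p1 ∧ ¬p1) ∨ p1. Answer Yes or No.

b ⊩ (p1 ∧ ¬p1) ∨ p1 via the disjunct p1.

Yes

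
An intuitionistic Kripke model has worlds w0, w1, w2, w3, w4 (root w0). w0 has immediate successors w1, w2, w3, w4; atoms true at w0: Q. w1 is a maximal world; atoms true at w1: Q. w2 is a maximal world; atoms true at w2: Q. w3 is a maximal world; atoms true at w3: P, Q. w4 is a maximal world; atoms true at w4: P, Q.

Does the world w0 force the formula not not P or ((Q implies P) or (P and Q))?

w0 does not force not not P or ((Q implies P) or (P and Q)): neither disjunct is forced at w0.
w0 does not force not not P since w1 is accessible from w0 and w1 forces not P.
w1 forces not P: no world accessible from w1 forces P.

No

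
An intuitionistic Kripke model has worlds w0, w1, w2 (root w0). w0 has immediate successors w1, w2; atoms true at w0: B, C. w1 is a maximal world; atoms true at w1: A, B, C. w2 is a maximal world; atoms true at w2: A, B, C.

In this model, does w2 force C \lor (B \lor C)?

w2 \Vdash C \lor (B \lor C) via the disjunct C.

Yes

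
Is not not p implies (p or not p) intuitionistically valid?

This is a variant of double-negation elimination (deriving excluded middle from double negation), which is not intuitionistically valid.
A Kripke countermodel: worlds 0, 1; order generated by 0 <= 1; atoms true at each world — 0:{}; 1:{p}.
0 does not force not not p implies (p or not p): already at 0 itself, 0 forces not not p but 0 does not force p or not p.
0 does not force p or not p: neither disjunct is forced at 0.
0 lacks atom p, so 0 does not force p.
So the root 0 does not force the formula.

No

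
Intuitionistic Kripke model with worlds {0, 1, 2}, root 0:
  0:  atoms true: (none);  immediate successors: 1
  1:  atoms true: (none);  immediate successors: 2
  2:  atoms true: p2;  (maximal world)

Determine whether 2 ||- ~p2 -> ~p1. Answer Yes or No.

2 ||- ~p2 -> ~p1 vacuously: no world accessible from 2 forces the antecedent ~p2.

Yes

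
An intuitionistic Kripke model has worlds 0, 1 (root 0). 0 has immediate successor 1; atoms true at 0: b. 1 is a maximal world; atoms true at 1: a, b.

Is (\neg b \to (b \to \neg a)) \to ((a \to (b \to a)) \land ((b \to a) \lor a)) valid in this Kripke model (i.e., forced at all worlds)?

No

Not every world: 0 \nVdash (\neg b \to (b \to \neg a)) \to ((a \to (b \to a)) \land ((b \to a) \lor a)).
0 \nVdash (\neg b \to (b \to \neg a)) \to ((a \to (b \to a)) \land ((b \to a) \lor a)): already at 0 itself, 0 \Vdash \neg b \to (b \to \neg a) but 0 \nVdash (a \to (b \to a)) \land ((b \to a) \lor a).
0 \nVdash (a \to (b \to a)) \land ((b \to a) \lor a) since 0 fails (b \to a) \lor a.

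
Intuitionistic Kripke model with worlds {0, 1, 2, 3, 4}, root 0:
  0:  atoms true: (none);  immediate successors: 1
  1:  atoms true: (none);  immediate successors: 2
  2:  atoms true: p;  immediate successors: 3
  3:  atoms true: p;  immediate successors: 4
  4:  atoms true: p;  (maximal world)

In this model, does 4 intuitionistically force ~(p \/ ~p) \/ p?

Yes

4 ||- ~(p \/ ~p) \/ p via the disjunct p.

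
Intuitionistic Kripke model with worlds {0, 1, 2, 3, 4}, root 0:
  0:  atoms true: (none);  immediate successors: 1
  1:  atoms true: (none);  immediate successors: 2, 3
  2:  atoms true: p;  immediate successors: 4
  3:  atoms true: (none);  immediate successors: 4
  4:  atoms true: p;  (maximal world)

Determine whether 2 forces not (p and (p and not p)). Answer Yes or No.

2 forces not (p and (p and not p)): no world accessible from 2 forces p and (p and not p).

Yes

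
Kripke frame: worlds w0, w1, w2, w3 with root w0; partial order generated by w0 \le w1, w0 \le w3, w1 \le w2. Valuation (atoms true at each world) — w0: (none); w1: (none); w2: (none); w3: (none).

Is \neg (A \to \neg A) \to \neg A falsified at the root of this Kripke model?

No

w0 \Vdash \neg (A \to \neg A) \to \neg A vacuously: no world accessible from w0 forces the antecedent \neg (A \to \neg A).
So the root w0 forces \neg (A \to \neg A) \to \neg A; the model is not a countermodel.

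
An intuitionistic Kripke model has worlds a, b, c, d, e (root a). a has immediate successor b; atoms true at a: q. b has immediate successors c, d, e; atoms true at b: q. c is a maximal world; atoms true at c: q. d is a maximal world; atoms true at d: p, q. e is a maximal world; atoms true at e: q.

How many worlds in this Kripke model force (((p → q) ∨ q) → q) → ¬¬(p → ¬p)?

2

a: does not force it — a ⊮ (((p → q) ∨ q) → q) → ¬¬(p → ¬p): already at a itself, a ⊩ ((p → q) ∨ q) → q but a ⊮ ¬¬(p → ¬p).
b: does not force it — b ⊮ (((p → q) ∨ q) → q) → ¬¬(p → ¬p): already at b itself, b ⊩ ((p → q) ∨ q) → q but b ⊮ ¬¬(p → ¬p).
c: forces it.
d: does not force it — d ⊮ (((p → q) ∨ q) → q) → ¬¬(p → ¬p): already at d itself, d ⊩ ((p → q) ∨ q) → q but d ⊮ ¬¬(p → ¬p).
e: forces it.
Worlds forcing the formula: {c, e}.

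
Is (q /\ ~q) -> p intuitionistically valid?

This is an instance of ex falso quodlibet, which is intuitionistically derivable.
No world can force both q and ~q, so the antecedent q /\ ~q is never forced and the implication holds vacuously at every world.

Yes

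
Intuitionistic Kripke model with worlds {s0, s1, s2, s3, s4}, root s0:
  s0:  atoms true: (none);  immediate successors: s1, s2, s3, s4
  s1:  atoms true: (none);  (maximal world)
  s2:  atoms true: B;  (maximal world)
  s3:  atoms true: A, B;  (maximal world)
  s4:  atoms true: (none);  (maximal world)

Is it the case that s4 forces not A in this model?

Yes

s4 forces not A: no world accessible from s4 forces A.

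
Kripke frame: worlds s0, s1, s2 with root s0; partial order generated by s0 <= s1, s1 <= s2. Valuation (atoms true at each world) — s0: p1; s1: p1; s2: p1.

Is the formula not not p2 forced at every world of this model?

Not every world: s0 does not force not not p2.
s0 does not force not not p2 since s0 is accessible from s0 and s0 forces not p2.
s0 forces not p2: no world accessible from s0 forces p2.

No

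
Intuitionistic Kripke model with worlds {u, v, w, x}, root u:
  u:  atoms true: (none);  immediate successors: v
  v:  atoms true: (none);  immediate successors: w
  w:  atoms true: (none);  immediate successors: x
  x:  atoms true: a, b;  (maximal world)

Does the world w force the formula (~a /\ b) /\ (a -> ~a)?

w ||-/- (~a /\ b) /\ (a -> ~a) since w fails ~a /\ b.

No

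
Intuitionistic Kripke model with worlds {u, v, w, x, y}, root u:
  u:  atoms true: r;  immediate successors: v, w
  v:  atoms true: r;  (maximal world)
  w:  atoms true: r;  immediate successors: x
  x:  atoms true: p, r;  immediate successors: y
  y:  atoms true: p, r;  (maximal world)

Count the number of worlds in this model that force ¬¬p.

u: does not force it — u ⊮ ¬¬p since v is accessible from u and v ⊩ ¬p.
v: does not force it — v ⊮ ¬¬p since v is accessible from v and v ⊩ ¬p.
w: forces it.
x: forces it.
y: forces it.
Worlds forcing the formula: {w, x, y}.

3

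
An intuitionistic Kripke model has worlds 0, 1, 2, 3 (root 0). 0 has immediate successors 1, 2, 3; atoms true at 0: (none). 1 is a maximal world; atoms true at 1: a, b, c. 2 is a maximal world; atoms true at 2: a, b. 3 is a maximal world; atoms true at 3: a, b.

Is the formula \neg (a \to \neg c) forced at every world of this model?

Not every world: 0 \nVdash \neg (a \to \neg c).
0 \nVdash \neg (a \to \neg c) since 2 is accessible from 0 and 2 \Vdash a \to \neg c.
2 \Vdash a \to \neg c: every world accessible from 2 that forces a (namely 2) also forces \neg c.

No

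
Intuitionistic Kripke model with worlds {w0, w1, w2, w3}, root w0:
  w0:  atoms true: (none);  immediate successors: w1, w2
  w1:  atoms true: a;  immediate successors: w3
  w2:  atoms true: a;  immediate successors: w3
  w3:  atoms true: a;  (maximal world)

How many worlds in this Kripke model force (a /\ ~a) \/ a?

w0: does not force it — w0 ||-/- (a /\ ~a) \/ a: neither disjunct is forced at w0.
w1: forces it.
w2: forces it.
w3: forces it.
Worlds forcing the formula: {w1, w2, w3}.

3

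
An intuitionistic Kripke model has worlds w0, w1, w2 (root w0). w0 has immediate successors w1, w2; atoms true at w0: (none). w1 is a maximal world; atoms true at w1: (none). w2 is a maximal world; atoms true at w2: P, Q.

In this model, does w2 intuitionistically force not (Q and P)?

No

w2 does not force not (Q and P) since w2 is accessible from w2 and w2 forces Q and P.
w2 forces Q and P since w2 forces both conjuncts.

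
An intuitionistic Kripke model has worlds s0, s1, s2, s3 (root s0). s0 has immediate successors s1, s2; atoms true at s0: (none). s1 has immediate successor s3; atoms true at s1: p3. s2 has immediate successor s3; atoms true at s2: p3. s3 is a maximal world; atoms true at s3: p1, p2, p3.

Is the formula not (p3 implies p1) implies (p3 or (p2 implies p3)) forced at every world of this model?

Yes

s0 forces not (p3 implies p1) implies (p3 or (p2 implies p3)) vacuously: no world accessible from s0 forces the antecedent not (p3 implies p1).
Since the root s0 forces not (p3 implies p1) implies (p3 or (p2 implies p3)) and forcing is persistent (monotone upward), every world forces it.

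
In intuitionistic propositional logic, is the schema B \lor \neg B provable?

This is the law of excluded middle, which is not intuitionistically valid.
A Kripke countermodel: worlds u0, u1; order generated by u0 \le u1; atoms true at each world — u0:{}; u1:{B}.
u0 \nVdash B \lor \neg B: neither disjunct is forced at u0.
u0 lacks atom B, so u0 \nVdash B.
So the root u0 does not force the formula.

No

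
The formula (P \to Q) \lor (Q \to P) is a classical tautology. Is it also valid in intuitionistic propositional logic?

No

This is the Gödel–Dummett linearity axiom, which is not intuitionistically valid.
A Kripke countermodel: worlds s0, s1, s2; order generated by s0 \le s1, s0 \le s2; atoms true at each world — s0:{}; s1:{P}; s2:{Q}.
s0 \nVdash (P \to Q) \lor (Q \to P): neither disjunct is forced at s0.
s0 \nVdash P \to Q: at the accessible world s1, s1 \Vdash P but s1 \nVdash Q.
s1 lacks atom Q, so s1 \nVdash Q.
So the root s0 does not force the formula.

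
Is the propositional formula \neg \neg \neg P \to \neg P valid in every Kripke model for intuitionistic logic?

This is triple-negation reduction, which is intuitionistically derivable.
Assume \neg \neg \neg P and suppose P. Then \neg \neg P (double-negation introduction), contradicting \neg \neg \neg P. So \neg P.

Yes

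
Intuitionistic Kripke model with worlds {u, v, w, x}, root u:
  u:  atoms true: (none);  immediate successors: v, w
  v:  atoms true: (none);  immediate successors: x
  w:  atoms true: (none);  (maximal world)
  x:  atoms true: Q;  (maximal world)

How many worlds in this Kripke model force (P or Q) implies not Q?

u: does not force it — u does not force (P or Q) implies not Q: at the accessible world x, x forces P or Q but x does not force not Q.
v: does not force it — v does not force (P or Q) implies not Q: at the accessible world x, x forces P or Q but x does not force not Q.
w: forces it.
x: does not force it — x does not force (P or Q) implies not Q: already at x itself, x forces P or Q but x does not force not Q.
Worlds forcing the formula: {w}.

1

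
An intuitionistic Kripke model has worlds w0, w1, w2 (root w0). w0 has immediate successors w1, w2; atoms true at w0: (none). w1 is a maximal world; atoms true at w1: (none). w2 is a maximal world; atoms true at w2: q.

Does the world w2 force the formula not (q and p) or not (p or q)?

w2 forces not (q and p) or not (p or q) via the disjunct not (q and p).

Yes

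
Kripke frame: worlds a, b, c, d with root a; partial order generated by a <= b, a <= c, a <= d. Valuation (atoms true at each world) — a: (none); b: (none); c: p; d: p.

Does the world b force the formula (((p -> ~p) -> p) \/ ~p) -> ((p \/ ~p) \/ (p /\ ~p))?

Yes

b ||- (((p -> ~p) -> p) \/ ~p) -> ((p \/ ~p) \/ (p /\ ~p)): every world accessible from b that forces ((p -> ~p) -> p) \/ ~p (namely b) also forces (p \/ ~p) \/ (p /\ ~p).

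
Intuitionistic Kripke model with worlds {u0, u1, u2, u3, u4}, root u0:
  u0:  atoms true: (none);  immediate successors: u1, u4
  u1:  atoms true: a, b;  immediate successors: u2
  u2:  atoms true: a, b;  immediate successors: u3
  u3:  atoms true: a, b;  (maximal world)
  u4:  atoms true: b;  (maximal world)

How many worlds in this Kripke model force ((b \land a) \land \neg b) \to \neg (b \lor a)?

5

u0: forces it.
u1: forces it.
u2: forces it.
u3: forces it.
u4: forces it.
Worlds forcing the formula: {u0, u1, u2, u3, u4}.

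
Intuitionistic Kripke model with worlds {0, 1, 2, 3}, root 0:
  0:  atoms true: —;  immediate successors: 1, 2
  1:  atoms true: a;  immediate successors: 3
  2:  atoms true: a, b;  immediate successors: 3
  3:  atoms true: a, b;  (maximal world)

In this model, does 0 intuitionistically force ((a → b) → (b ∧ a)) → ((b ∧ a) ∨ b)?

No

0 ⊮ ((a → b) → (b ∧ a)) → ((b ∧ a) ∨ b): already at 0 itself, 0 ⊩ (a → b) → (b ∧ a) but 0 ⊮ (b ∧ a) ∨ b.
0 ⊮ (b ∧ a) ∨ b: neither disjunct is forced at 0.
0 ⊮ b ∧ a since 0 fails b.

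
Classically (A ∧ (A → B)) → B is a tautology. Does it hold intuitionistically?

Yes

This is modus ponens in implicational form, which is intuitionistically derivable.
If a world forces A and A → B, then applying the implication at that world (which is accessible from itself) gives B.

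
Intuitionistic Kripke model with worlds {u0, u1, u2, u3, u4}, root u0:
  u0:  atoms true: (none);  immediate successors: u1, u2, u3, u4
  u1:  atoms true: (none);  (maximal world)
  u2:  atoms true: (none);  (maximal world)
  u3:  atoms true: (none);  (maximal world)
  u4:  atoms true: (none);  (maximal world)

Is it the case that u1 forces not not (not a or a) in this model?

u1 forces not not (not a or a): no world accessible from u1 forces not (not a or a).

Yes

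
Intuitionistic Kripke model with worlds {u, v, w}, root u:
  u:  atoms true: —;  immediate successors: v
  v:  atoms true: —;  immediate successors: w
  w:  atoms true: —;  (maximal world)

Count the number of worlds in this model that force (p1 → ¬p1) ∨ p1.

u: forces it.
v: forces it.
w: forces it.
Worlds forcing the formula: {u, v, w}.

3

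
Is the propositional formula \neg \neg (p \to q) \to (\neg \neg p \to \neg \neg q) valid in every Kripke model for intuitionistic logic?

Yes

This is the distribution of double negation over implication, which is intuitionistically derivable.
Assume \neg \neg (p \to q) and \neg \neg p; suppose \neg q. Then p \to q would give \neg p (by contraposition), contradicting \neg \neg p; so \neg (p \to q), contradicting \neg \neg (p \to q). Hence \neg \neg q.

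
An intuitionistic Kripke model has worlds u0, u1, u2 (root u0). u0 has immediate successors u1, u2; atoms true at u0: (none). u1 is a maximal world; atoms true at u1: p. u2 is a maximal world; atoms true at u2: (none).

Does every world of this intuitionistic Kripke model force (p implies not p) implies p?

Not every world: u0 does not force (p implies not p) implies p.
u0 does not force (p implies not p) implies p: at the accessible world u2, u2 forces p implies not p but u2 does not force p.
u2 lacks atom p, so u2 does not force p.

No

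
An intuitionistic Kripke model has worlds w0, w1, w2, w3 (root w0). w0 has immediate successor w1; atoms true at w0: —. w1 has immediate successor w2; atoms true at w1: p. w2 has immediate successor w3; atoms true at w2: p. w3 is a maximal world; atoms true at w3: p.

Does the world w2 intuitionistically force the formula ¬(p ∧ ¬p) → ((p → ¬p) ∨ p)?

w2 ⊩ ¬(p ∧ ¬p) → ((p → ¬p) ∨ p): every world accessible from w2 that forces ¬(p ∧ ¬p) (namely w2, w3) also forces (p → ¬p) ∨ p.

Yes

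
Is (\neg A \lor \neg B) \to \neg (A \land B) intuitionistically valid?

This is a constructively valid De Morgan direction (disjunction of negations to negated conjunction), which is intuitionistically derivable.
If \neg A holds at a world then no accessible world forces A, hence none forces A \land B; likewise for \neg B.

Yes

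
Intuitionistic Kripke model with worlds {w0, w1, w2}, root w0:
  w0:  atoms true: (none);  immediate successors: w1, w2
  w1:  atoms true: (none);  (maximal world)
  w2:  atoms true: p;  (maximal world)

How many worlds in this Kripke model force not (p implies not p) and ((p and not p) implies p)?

1

w0: does not force it — w0 does not force not (p implies not p) and ((p and not p) implies p) since w0 fails not (p implies not p).
w1: does not force it — w1 does not force not (p implies not p) and ((p and not p) implies p) since w1 fails not (p implies not p).
w2: forces it.
Worlds forcing the formula: {w2}.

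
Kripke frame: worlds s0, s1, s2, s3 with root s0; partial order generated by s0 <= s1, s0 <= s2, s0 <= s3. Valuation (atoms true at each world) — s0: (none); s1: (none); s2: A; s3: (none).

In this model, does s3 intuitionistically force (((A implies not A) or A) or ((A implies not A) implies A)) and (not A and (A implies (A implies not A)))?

s3 forces (((A implies not A) or A) or ((A implies not A) implies A)) and (not A and (A implies (A implies not A))) since s3 forces both conjuncts.

Yes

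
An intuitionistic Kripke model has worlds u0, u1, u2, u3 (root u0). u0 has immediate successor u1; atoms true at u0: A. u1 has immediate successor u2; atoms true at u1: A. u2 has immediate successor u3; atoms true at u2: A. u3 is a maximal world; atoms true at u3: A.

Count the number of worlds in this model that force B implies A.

4

u0: forces it.
u1: forces it.
u2: forces it.
u3: forces it.
Worlds forcing the formula: {u0, u1, u2, u3}.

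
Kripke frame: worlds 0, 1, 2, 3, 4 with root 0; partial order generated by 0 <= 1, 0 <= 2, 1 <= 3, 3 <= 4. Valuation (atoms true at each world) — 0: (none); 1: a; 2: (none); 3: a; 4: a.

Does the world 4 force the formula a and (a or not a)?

Yes

4 forces a and (a or not a) since 4 forces both conjuncts.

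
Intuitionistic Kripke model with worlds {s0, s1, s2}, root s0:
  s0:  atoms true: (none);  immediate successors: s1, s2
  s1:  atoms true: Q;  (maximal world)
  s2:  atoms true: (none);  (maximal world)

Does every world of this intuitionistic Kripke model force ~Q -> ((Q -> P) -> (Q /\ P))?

No

Not every world: s0 ||-/- ~Q -> ((Q -> P) -> (Q /\ P)).
s0 ||-/- ~Q -> ((Q -> P) -> (Q /\ P)): at the accessible world s2, s2 ||- ~Q but s2 ||-/- (Q -> P) -> (Q /\ P).
s2 ||-/- (Q -> P) -> (Q /\ P): already at s2 itself, s2 ||- Q -> P but s2 ||-/- Q /\ P.
s2 ||-/- Q /\ P since s2 fails Q.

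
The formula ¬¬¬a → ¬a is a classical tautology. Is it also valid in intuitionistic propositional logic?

Yes

This is triple-negation reduction, which is intuitionistically derivable.
Assume ¬¬¬a and suppose a. Then ¬¬a (double-negation introduction), contradicting ¬¬¬a. So ¬a.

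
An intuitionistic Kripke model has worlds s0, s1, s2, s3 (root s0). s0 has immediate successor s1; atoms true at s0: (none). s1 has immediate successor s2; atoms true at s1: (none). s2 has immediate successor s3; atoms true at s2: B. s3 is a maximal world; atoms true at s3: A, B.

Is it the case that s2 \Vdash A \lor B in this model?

s2 \Vdash A \lor B via the disjunct B.

Yes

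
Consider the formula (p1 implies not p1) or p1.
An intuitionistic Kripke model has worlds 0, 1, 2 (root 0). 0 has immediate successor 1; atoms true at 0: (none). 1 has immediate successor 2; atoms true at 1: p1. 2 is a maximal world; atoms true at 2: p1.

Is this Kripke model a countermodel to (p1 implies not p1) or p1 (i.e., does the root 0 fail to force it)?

Yes

0 does not force (p1 implies not p1) or p1: neither disjunct is forced at 0.
0 does not force p1 implies not p1: at the accessible world 1, 1 forces p1 but 1 does not force not p1.
1 does not force not p1 since 1 is accessible from 1 and 1 forces p1.
So the root 0 does not force (p1 implies not p1) or p1; the model is a countermodel.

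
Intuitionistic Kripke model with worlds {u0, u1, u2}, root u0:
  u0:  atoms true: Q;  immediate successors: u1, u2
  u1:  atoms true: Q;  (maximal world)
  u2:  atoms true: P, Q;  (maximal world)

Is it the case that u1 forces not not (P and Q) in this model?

No

u1 does not force not not (P and Q) since u1 is accessible from u1 and u1 forces not (P and Q).
u1 forces not (P and Q): no world accessible from u1 forces P and Q.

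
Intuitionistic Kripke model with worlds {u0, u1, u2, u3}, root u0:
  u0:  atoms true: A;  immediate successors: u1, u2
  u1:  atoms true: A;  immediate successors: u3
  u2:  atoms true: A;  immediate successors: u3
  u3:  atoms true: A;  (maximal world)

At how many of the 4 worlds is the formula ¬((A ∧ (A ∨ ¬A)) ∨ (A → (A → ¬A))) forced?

u0: does not force it — u0 ⊮ ¬((A ∧ (A ∨ ¬A)) ∨ (A → (A → ¬A))) since u0 is accessible from u0 and u0 ⊩ (A ∧ (A ∨ ¬A)) ∨ (A → (A → ¬A)).
u1: does not force it — u1 ⊮ ¬((A ∧ (A ∨ ¬A)) ∨ (A → (A → ¬A))) since u1 is accessible from u1 and u1 ⊩ (A ∧ (A ∨ ¬A)) ∨ (A → (A → ¬A)).
u2: does not force it — u2 ⊮ ¬((A ∧ (A ∨ ¬A)) ∨ (A → (A → ¬A))) since u2 is accessible from u2 and u2 ⊩ (A ∧ (A ∨ ¬A)) ∨ (A → (A → ¬A)).
u3: does not force it.
Worlds forcing the formula: { }.

0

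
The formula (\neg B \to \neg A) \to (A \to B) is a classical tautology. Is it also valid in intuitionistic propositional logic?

No

This is the converse of contraposition, which is not intuitionistically valid.
A Kripke countermodel: worlds 0, 1; order generated by 0 \le 1; atoms true at each world — 0:{A}; 1:{A,B}.
0 \nVdash (\neg B \to \neg A) \to (A \to B): already at 0 itself, 0 \Vdash \neg B \to \neg A but 0 \nVdash A \to B.
0 \nVdash A \to B: already at 0 itself, 0 \Vdash A but 0 \nVdash B.
0 lacks atom B, so 0 \nVdash B.
So the root 0 does not force the formula.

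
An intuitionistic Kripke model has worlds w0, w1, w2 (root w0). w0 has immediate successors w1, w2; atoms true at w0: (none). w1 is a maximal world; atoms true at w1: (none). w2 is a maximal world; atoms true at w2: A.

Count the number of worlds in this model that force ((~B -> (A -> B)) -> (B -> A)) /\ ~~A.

1

w0: does not force it — w0 ||-/- ((~B -> (A -> B)) -> (B -> A)) /\ ~~A since w0 fails ~~A.
w1: does not force it — w1 ||-/- ((~B -> (A -> B)) -> (B -> A)) /\ ~~A since w1 fails ~~A.
w2: forces it.
Worlds forcing the formula: {w2}.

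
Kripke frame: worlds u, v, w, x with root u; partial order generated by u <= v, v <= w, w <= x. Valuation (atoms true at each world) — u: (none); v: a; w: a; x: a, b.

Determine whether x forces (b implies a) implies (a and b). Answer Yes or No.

x forces (b implies a) implies (a and b): every world accessible from x that forces b implies a (namely x) also forces a and b.

Yes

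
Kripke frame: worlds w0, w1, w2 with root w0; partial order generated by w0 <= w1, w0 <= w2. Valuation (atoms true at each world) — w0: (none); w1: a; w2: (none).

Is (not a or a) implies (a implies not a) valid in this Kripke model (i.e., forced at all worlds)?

No

Not every world: w0 does not force (not a or a) implies (a implies not a).
w0 does not force (not a or a) implies (a implies not a): at the accessible world w1, w1 forces not a or a but w1 does not force a implies not a.
w1 does not force a implies not a: already at w1 itself, w1 forces a but w1 does not force not a.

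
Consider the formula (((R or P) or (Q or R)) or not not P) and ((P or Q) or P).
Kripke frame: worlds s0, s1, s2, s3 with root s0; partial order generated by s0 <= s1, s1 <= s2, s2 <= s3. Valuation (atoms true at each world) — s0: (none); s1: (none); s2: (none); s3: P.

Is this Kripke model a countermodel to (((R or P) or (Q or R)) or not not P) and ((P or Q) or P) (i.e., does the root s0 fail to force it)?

Yes

s0 does not force (((R or P) or (Q or R)) or not not P) and ((P or Q) or P) since s0 fails (P or Q) or P.
So the root s0 does not force (((R or P) or (Q or R)) or not not P) and ((P or Q) or P); the model is a countermodel.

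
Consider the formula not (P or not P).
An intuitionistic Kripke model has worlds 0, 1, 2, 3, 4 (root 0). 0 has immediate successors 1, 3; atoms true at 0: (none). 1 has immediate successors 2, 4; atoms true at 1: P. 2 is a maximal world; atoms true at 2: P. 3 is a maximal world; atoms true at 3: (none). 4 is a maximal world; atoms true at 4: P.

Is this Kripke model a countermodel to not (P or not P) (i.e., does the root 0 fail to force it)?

Yes

0 does not force not (P or not P) since 1 is accessible from 0 and 1 forces P or not P.
1 forces P or not P via the disjunct P.
So the root 0 does not force not (P or not P); the model is a countermodel.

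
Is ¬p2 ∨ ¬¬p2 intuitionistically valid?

No

This is the weak law of excluded middle, which is not intuitionistically valid.
A Kripke countermodel: worlds s0, s1, s2; order generated by s0 ≤ s1, s0 ≤ s2; atoms true at each world — s0:{}; s1:{p2}; s2:{}.
s0 ⊮ ¬p2 ∨ ¬¬p2: neither disjunct is forced at s0.
s0 ⊮ ¬p2 since s1 is accessible from s0 and s1 ⊩ p2.
So the root s0 does not force the formula.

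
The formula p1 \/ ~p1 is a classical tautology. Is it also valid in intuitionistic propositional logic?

This is the law of excluded middle, which is not intuitionistically valid.
A Kripke countermodel: worlds s0, s1; order generated by s0 <= s1; atoms true at each world — s0:{}; s1:{p1}.
s0 ||-/- p1 \/ ~p1: neither disjunct is forced at s0.
s0 lacks atom p1, so s0 ||-/- p1.
So the root s0 does not force the formula.

No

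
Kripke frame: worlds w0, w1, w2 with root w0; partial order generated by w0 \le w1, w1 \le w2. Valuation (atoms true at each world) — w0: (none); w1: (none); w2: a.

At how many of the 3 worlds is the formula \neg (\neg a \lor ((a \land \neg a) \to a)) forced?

0

w0: does not force it — w0 \nVdash \neg (\neg a \lor ((a \land \neg a) \to a)) since w0 is accessible from w0 and w0 \Vdash \neg a \lor ((a \land \neg a) \to a).
w1: does not force it — w1 \nVdash \neg (\neg a \lor ((a \land \neg a) \to a)) since w1 is accessible from w1 and w1 \Vdash \neg a \lor ((a \land \neg a) \to a).
w2: does not force it — w2 \nVdash \neg (\neg a \lor ((a \land \neg a) \to a)) since w2 is accessible from w2 and w2 \Vdash \neg a \lor ((a \land \neg a) \to a).
Worlds forcing the formula: { }.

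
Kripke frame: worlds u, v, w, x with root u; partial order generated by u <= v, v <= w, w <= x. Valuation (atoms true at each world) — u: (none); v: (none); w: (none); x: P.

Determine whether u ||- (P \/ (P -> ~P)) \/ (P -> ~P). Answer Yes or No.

u ||-/- (P \/ (P -> ~P)) \/ (P -> ~P): neither disjunct is forced at u.
u ||-/- P \/ (P -> ~P): neither disjunct is forced at u.
u lacks atom P, so u ||-/- P.

No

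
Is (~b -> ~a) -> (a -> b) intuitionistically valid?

No

This is the converse of contraposition, which is not intuitionistically valid.
A Kripke countermodel: worlds u, v; order generated by u <= v; atoms true at each world — u:{a}; v:{a,b}.
u ||-/- (~b -> ~a) -> (a -> b): already at u itself, u ||- ~b -> ~a but u ||-/- a -> b.
u ||-/- a -> b: already at u itself, u ||- a but u ||-/- b.
u lacks atom b, so u ||-/- b.
So the root u does not force the formula.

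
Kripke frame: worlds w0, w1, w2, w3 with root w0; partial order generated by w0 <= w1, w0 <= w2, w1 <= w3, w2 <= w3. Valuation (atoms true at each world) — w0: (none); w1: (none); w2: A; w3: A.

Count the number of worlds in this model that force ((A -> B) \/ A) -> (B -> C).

4

w0: forces it.
w1: forces it.
w2: forces it.
w3: forces it.
Worlds forcing the formula: {w0, w1, w2, w3}.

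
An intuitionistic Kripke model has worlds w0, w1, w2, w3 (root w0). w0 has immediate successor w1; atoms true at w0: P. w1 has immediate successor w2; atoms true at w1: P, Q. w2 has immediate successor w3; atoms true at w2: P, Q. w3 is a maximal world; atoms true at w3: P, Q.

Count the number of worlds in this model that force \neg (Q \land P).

0

w0: does not force it — w0 \nVdash \neg (Q \land P) since w1 is accessible from w0 and w1 \Vdash Q \land P.
w1: does not force it — w1 \nVdash \neg (Q \land P) since w1 is accessible from w1 and w1 \Vdash Q \land P.
w2: does not force it — w2 \nVdash \neg (Q \land P) since w2 is accessible from w2 and w2 \Vdash Q \land P.
w3: does not force it.
Worlds forcing the formula: { }.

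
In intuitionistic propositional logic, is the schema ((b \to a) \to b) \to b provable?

This is Peirce's law, which is not intuitionistically valid.
A Kripke countermodel: worlds u0, u1; order generated by u0 \le u1; atoms true at each world — u0:{}; u1:{b}.
u0 \nVdash ((b \to a) \to b) \to b: already at u0 itself, u0 \Vdash (b \to a) \to b but u0 \nVdash b.
u0 lacks atom b, so u0 \nVdash b.
So the root u0 does not force the formula.

No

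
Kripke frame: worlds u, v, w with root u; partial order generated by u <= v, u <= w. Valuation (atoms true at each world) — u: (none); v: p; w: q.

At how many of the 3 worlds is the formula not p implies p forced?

u: does not force it — u does not force not p implies p: at the accessible world w, w forces not p but w does not force p.
v: forces it.
w: does not force it.
Worlds forcing the formula: {v}.

1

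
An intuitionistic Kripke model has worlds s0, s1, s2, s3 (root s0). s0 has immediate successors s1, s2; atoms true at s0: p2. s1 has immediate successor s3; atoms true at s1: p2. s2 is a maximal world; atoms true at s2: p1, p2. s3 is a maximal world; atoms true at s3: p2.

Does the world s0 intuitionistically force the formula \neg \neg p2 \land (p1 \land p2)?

s0 \nVdash \neg \neg p2 \land (p1 \land p2) since s0 fails p1 \land p2.

No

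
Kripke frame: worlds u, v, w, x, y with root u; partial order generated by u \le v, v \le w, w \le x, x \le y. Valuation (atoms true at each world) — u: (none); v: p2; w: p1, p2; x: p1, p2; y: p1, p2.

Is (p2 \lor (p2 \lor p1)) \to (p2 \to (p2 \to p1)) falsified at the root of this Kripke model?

Yes

u \nVdash (p2 \lor (p2 \lor p1)) \to (p2 \to (p2 \to p1)): at the accessible world v, v \Vdash p2 \lor (p2 \lor p1) but v \nVdash p2 \to (p2 \to p1).
v \nVdash p2 \to (p2 \to p1): already at v itself, v \Vdash p2 but v \nVdash p2 \to p1.
v \nVdash p2 \to p1: already at v itself, v \Vdash p2 but v \nVdash p1.
v lacks atom p1, so v \nVdash p1.
So the root u does not force (p2 \lor (p2 \lor p1)) \to (p2 \to (p2 \to p1)); the model is a countermodel.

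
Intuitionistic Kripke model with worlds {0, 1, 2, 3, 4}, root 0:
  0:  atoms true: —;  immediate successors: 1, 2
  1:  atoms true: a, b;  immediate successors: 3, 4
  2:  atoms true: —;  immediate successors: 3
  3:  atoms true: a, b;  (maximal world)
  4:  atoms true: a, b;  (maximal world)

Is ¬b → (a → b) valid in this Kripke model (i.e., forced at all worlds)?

0 ⊩ ¬b → (a → b) vacuously: no world accessible from 0 forces the antecedent ¬b.
Since the root 0 forces ¬b → (a → b) and forcing is persistent (monotone upward), every world forces it.

Yes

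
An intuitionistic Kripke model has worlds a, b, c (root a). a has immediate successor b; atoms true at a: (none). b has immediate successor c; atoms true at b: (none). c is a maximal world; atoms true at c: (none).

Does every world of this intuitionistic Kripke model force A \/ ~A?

Yes

a ||- A \/ ~A via the disjunct ~A.
Since the root a forces A \/ ~A and forcing is persistent (monotone upward), every world forces it.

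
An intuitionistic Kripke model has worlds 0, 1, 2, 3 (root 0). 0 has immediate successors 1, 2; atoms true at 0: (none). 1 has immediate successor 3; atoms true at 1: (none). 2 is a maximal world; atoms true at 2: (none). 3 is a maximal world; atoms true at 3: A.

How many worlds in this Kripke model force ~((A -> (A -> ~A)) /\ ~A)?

0: does not force it — 0 ||-/- ~((A -> (A -> ~A)) /\ ~A) since 2 is accessible from 0 and 2 ||- (A -> (A -> ~A)) /\ ~A.
1: forces it.
2: does not force it — 2 ||-/- ~((A -> (A -> ~A)) /\ ~A) since 2 is accessible from 2 and 2 ||- (A -> (A -> ~A)) /\ ~A.
3: forces it.
Worlds forcing the formula: {1, 3}.

2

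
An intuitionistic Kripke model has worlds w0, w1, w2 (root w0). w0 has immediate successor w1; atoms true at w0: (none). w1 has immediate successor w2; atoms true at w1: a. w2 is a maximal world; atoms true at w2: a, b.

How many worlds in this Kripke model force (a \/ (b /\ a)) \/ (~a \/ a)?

w0: does not force it — w0 ||-/- (a \/ (b /\ a)) \/ (~a \/ a): neither disjunct is forced at w0.
w1: forces it.
w2: forces it.
Worlds forcing the formula: {w1, w2}.

2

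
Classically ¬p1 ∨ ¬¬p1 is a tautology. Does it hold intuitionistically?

No

This is the weak law of excluded middle, which is not intuitionistically valid.
A Kripke countermodel: worlds 0, 1, 2; order generated by 0 ≤ 1, 0 ≤ 2; atoms true at each world — 0:{}; 1:{p1}; 2:{}.
0 ⊮ ¬p1 ∨ ¬¬p1: neither disjunct is forced at 0.
0 ⊮ ¬p1 since 1 is accessible from 0 and 1 ⊩ p1.
So the root 0 does not force the formula.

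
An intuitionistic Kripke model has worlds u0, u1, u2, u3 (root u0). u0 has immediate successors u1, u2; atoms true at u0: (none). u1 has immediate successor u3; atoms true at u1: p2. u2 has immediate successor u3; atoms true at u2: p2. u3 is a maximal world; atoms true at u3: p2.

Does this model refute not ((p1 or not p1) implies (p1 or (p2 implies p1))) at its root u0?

u0 forces not ((p1 or not p1) implies (p1 or (p2 implies p1))): no world accessible from u0 forces (p1 or not p1) implies (p1 or (p2 implies p1)).
So the root u0 forces not ((p1 or not p1) implies (p1 or (p2 implies p1))); the model is not a countermodel.

No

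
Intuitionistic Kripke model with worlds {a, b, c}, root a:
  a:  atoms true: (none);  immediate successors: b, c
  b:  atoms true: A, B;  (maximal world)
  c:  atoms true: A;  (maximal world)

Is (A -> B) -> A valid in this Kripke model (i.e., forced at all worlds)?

a ||- (A -> B) -> A: every world accessible from a that forces A -> B (namely b) also forces A.
Since the root a forces (A -> B) -> A and forcing is persistent (monotone upward), every world forces it.

Yes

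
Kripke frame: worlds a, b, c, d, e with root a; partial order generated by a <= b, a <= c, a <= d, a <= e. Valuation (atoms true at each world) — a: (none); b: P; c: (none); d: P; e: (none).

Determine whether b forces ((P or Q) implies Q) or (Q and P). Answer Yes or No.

No

b does not force ((P or Q) implies Q) or (Q and P): neither disjunct is forced at b.
b does not force (P or Q) implies Q: already at b itself, b forces P or Q but b does not force Q.
b lacks atom Q, so b does not force Q.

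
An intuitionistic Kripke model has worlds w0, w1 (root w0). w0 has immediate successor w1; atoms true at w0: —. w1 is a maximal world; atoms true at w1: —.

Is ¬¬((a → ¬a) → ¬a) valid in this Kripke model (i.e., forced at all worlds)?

w0 ⊩ ¬¬((a → ¬a) → ¬a): no world accessible from w0 forces ¬((a → ¬a) → ¬a).
Since the root w0 forces ¬¬((a → ¬a) → ¬a) and forcing is persistent (monotone upward), every world forces it.

Yes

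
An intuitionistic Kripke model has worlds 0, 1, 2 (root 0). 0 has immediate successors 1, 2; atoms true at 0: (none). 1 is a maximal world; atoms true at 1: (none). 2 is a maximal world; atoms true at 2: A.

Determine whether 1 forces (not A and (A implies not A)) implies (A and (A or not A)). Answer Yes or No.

No

1 does not force (not A and (A implies not A)) implies (A and (A or not A)): already at 1 itself, 1 forces not A and (A implies not A) but 1 does not force A and (A or not A).
1 does not force A and (A or not A) since 1 fails A.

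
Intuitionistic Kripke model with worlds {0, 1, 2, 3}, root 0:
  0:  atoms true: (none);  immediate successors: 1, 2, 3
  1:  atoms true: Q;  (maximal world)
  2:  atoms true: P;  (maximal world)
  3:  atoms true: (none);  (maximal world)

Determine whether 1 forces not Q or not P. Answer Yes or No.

1 forces not Q or not P via the disjunct not P.

Yes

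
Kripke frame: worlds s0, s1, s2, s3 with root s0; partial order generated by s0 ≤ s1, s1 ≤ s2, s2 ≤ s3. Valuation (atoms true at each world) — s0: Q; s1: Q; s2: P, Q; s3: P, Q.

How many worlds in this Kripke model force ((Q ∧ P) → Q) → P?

2

s0: does not force it — s0 ⊮ ((Q ∧ P) → Q) → P: already at s0 itself, s0 ⊩ (Q ∧ P) → Q but s0 ⊮ P.
s1: does not force it.
s2: forces it.
s3: forces it.
Worlds forcing the formula: {s2, s3}.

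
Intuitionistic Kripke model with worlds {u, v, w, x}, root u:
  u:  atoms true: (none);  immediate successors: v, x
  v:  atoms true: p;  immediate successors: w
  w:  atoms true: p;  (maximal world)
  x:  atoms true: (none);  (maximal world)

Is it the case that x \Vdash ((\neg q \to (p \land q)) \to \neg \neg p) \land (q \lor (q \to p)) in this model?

x \Vdash ((\neg q \to (p \land q)) \to \neg \neg p) \land (q \lor (q \to p)) since x forces both conjuncts.

Yes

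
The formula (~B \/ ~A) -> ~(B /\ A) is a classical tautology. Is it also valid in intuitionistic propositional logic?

This is a constructively valid De Morgan direction (disjunction of negations to negated conjunction), which is intuitionistically derivable.
If ~B holds at a world then no accessible world forces B, hence none forces B /\ A; likewise for ~A.

Yes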